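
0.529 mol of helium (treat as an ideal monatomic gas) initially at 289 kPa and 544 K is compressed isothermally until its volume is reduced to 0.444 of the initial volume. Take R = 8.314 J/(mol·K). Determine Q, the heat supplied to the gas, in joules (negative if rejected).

-1940 J

V₁ = nRT₁/P₁ = 0.529×8.314×544/289 = 8.28 L.
Isothermal: T stays 544 K; PV = const ⇒ V₂ = 3.68 L, P₂ = 651 kPa.
ΔU = 0 (ideal gas, T constant).
W = nRT ln(V₂/V₁) = 0.529×8.314×544×ln(0.444) = -1940 J.
Q = ΔU + W = -1940 J.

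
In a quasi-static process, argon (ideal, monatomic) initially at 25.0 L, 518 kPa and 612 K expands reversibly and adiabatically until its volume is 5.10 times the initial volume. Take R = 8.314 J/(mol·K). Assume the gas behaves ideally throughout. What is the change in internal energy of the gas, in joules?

n = P₁V₁/(RT₁) = 518×25.0/(8.314×612) = 2.55 mol.
Adiabatic: TV^(γ−1) = const ⇒ T₂ = 612×(0.196)^0.667 = 207 K; PV^γ = const ⇒ P₂ = 34.3 kPa.
For an ideal gas ΔU = nCvΔT with Cv = (3/2)R = 12.5 J/(mol·K).
ΔU = 2.55×12.5×(207−612) = -12900 J.

-12900 J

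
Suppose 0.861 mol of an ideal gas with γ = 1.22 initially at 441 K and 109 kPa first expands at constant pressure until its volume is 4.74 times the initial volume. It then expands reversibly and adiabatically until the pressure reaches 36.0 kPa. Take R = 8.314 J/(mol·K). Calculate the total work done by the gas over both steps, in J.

24100 J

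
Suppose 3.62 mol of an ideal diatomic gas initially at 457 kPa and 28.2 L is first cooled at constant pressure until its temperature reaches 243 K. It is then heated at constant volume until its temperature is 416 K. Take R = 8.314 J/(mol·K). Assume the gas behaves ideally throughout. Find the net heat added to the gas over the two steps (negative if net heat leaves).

-6490 J

T₁ = P₁V₁/(nR) = 457×28.2/(3.62×8.314) = 428 K.
Step 1 — Isobaric: P stays 457 kPa; V/T = const ⇒ T₂ = 243 K, V₂ = 16.0 L.
W = PΔV = 457×(16.0−28.2) kPa·L = -5570 J.
ΔU = nCvΔT = 3.62×20.8×(243−428) = -13900 J.
Q = ΔU + W = nCpΔT = -19500 J.
State after step 1: P = 457 kPa, V = 16.0 L, T = 243 K.
Step 2 — Isochoric: V stays 16.0 L; P/T = const ⇒ T₂ = 416 K, P₂ = 782 kPa.
W = 0 (no volume change).
ΔU = nCvΔT = 3.62×20.8×(416−243) = 13000 J.
Q = ΔU = 13000 J.
Net over both steps: W = -5570 J, Q = -6490 J, ΔU = -918 J.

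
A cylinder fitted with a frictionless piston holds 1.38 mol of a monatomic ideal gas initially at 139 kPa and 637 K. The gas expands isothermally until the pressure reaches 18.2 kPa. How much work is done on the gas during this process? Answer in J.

V₁ = nRT₁/P₁ = 1.38×8.314×637/139 = 52.6 L.
Isothermal: T stays 637 K; PV = const ⇒ V₂ = 402 L, P₂ = 18.2 kPa.
W = nRT ln(V₂/V₁) = 1.38×8.314×637×ln(7.64) = 14900 J.
Work done on the gas = −W_by = -14900 J.

-14900 J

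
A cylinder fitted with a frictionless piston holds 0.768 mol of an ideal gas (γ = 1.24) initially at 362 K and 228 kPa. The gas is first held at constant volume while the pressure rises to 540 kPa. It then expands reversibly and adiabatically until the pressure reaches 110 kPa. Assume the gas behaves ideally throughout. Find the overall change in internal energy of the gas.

7130 J

V₁ = nRT₁/P₁ = 0.768×8.314×362/228 = 10.1 L.
Step 1 — Isochoric: V stays 10.1 L; P/T = const ⇒ T₂ = 857 K, P₂ = 540 kPa.
W = 0 (no volume change).
ΔU = nCvΔT = 0.768×34.6×(857−362) = 13200 J.
Q = ΔU = 13200 J.
State after step 1: P = 540 kPa, V = 10.1 L, T = 857 K.
Step 2 — Adiabatic: T₂/T₁ = (P₂/P₁)^((γ−1)/γ) ⇒ T₂ = 857×(0.204)^0.194 = 630 K; V₂ = 36.6 L.
ΔU = nCvΔT = 0.768×34.6×(630−857) = -6050 J.
Q = 0 for an adiabatic process, so W = −ΔU = 6050 J.
Net over both steps: W = 6050 J, Q = 13200 J, ΔU = 7130 J.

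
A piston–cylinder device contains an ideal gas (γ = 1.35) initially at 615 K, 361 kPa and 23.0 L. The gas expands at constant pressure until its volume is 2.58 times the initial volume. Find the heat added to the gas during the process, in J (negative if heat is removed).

50600 J

n = P₁V₁/(RT₁) = 361×23.0/(8.314×615) = 1.62 mol.
Isobaric: P stays 361 kPa; V/T = const ⇒ T₂ = 1590 K, V₂ = 59.3 L.
W = PΔV = 361×(59.3−23.0) kPa·L = 13100 J.
ΔU = nCvΔT = 1.62×23.8×(1590−615) = 37500 J.
Q = ΔU + W = nCpΔT = 50600 J.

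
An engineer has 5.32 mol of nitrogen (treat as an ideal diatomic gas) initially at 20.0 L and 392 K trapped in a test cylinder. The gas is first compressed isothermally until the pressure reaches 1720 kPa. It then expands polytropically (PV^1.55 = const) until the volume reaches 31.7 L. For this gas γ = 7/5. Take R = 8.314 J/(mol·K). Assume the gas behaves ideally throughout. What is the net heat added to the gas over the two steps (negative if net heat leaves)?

-17400 J

P₁ = nRT₁/V₁ = 5.32×8.314×392/20.0 = 867 kPa.
Step 1 — Isothermal: T stays 392 K; PV = const ⇒ V₂ = 10.1 L, P₂ = 1720 kPa.
ΔU = 0 (ideal gas, T constant).
W = nRT ln(V₂/V₁) = 5.32×8.314×392×ln(0.504) = -11900 J.
Q = ΔU + W = -11900 J.
State after step 1: P = 1720 kPa, V = 10.1 L, T = 392 K.
Step 2 — Polytropic n=1.55: T₂ = T₁(V₁/V₂)^(n−1) = 392×(0.318)^0.55 = 209 K; P₂ = P₁(V₁/V₂)^n = 291 kPa.
W = (P₁V₁−P₂V₂)/(n−1) = (1720×10.1−291×31.7)/0.55 = 14700 J.
ΔU = nCvΔT = 5.32×20.8×(209−392) = -20300 J.
Q = ΔU + W = -5530 J.
Net over both steps: W = 2860 J, Q = -17400 J, ΔU = -20300 J.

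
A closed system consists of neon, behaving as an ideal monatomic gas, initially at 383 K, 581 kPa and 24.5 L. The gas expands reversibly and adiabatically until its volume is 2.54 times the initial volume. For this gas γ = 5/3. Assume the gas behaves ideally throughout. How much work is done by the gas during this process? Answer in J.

n = P₁V₁/(RT₁) = 581×24.5/(8.314×383) = 4.47 mol.
Adiabatic: TV^(γ−1) = const ⇒ T₂ = 383×(0.394)^0.667 = 206 K; PV^γ = const ⇒ P₂ = 123 kPa.
ΔU = nCvΔT = 4.47×12.5×(206−383) = -9880 J.
Q = 0 for an adiabatic process, so W = −ΔU = 9880 J.

9880 J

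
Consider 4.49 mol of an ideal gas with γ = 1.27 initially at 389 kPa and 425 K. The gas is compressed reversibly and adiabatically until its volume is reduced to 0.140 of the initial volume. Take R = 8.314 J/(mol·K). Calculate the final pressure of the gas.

4720 kPa

V₁ = nRT₁/P₁ = 4.49×8.314×425/389 = 40.8 L.
Adiabatic: TV^(γ−1) = const ⇒ T₂ = 425×(7.14)^0.270 = 723 K; PV^γ = const ⇒ P₂ = 4720 kPa.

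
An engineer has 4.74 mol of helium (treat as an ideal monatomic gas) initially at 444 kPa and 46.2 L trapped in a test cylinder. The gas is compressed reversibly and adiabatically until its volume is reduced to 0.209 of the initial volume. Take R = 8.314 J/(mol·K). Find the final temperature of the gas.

1480 K

T₁ = P₁V₁/(nR) = 444×46.2/(4.74×8.314) = 521 K.
Adiabatic: TV^(γ−1) = const ⇒ T₂ = 521×(4.78)^0.667 = 1480 K; PV^γ = const ⇒ P₂ = 6030 kPa.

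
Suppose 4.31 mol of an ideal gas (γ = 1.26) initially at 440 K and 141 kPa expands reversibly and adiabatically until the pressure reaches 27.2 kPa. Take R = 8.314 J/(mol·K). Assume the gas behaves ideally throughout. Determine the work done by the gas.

17500 J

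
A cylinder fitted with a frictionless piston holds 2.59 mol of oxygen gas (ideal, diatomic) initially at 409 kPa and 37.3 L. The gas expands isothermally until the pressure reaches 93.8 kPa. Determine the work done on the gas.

-22500 J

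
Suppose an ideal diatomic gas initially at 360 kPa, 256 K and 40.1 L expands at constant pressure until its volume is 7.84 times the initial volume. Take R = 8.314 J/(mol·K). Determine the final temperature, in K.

2010 K

Isobaric: P stays 360 kPa; V/T = const ⇒ T₂ = 2010 K, V₂ = 314 L.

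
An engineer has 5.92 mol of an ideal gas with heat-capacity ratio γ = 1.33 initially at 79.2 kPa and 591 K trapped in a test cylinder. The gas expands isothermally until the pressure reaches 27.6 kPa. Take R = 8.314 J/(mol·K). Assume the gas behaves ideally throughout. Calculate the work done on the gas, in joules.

-30700 J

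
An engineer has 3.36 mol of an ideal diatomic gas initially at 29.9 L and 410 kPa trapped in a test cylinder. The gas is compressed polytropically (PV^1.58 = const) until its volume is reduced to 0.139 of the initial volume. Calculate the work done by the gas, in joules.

T₁ = P₁V₁/(nR) = 410×29.9/(3.36×8.314) = 439 K.
Polytropic n=1.58: T₂ = T₁(V₁/V₂)^(n−1) = 439×(7.19)^0.58 = 1380 K; P₂ = P₁(V₁/V₂)^n = 9260 kPa.
W = (P₁V₁−P₂V₂)/(n−1) = (410×29.9−9260×4.16)/0.58 = -45300 J.

-45300 J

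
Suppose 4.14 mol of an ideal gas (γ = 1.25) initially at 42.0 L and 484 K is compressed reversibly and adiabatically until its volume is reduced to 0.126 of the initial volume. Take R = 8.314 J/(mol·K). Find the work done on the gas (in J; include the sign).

P₁ = nRT₁/V₁ = 4.14×8.314×484/42.0 = 397 kPa.
Adiabatic: TV^(γ−1) = const ⇒ T₂ = 484×(7.94)^0.250 = 812 K; PV^γ = const ⇒ P₂ = 5280 kPa.
ΔU = nCvΔT = 4.14×33.3×(812−484) = 45200 J.
Q = 0 for an adiabatic process, so W = −ΔU = -45200 J.
Work done on the gas = −W_by = 45200 J.

45200 J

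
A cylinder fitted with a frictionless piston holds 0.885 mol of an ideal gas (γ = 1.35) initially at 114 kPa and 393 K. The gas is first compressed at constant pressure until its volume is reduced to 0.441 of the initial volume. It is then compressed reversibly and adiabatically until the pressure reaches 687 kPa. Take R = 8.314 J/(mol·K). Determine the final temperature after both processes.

V₁ = nRT₁/P₁ = 0.885×8.314×393/114 = 25.4 L.
Step 1 — Isobaric: P stays 114 kPa; V/T = const ⇒ T₂ = 173 K, V₂ = 11.2 L.
W = PΔV = 114×(11.2−25.4) kPa·L = -1620 J.
ΔU = nCvΔT = 0.885×23.8×(173−393) = -4620 J.
Q = ΔU + W = nCpΔT = -6230 J.
State after step 1: P = 114 kPa, V = 11.2 L, T = 173 K.
Step 2 — Adiabatic: T₂/T₁ = (P₂/P₁)^((γ−1)/γ) ⇒ T₂ = 173×(6.03)^0.259 = 276 K; V₂ = 2.96 L.
ΔU = nCvΔT = 0.885×23.8×(276−173) = 2160 J.
Q = 0 for an adiabatic process, so W = −ΔU = -2160 J.
Net over both steps: W = -3780 J, Q = -6230 J, ΔU = -2460 J.

276 K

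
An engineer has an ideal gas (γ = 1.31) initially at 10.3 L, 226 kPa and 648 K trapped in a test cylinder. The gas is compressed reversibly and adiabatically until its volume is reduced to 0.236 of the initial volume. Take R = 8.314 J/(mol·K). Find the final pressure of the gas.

1500 kPa

Adiabatic: TV^(γ−1) = const ⇒ T₂ = 648×(4.24)^0.310 = 1010 K; PV^γ = const ⇒ P₂ = 1500 kPa.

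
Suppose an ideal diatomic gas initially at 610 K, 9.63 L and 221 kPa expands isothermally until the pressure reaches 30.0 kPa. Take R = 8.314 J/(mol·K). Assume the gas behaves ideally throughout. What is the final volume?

70.9 L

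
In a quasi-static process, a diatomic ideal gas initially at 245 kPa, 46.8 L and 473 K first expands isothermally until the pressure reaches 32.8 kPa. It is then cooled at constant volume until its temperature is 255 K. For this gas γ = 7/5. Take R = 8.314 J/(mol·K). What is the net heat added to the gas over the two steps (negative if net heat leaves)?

9840 J

n = P₁V₁/(RT₁) = 245×46.8/(8.314×473) = 2.92 mol.
Step 1 — Isothermal: T stays 473 K; PV = const ⇒ V₂ = 350 L, P₂ = 32.8 kPa.
ΔU = 0 (ideal gas, T constant).
W = nRT ln(V₂/V₁) = 2.92×8.314×473×ln(7.47) = 23100 J.
Q = ΔU + W = 23100 J.
State after step 1: P = 32.8 kPa, V = 350 L, T = 473 K.
Step 2 — Isochoric: V stays 350 L; P/T = const ⇒ T₂ = 255 K, P₂ = 17.7 kPa.
W = 0 (no volume change).
ΔU = nCvΔT = 2.92×20.8×(255−473) = -13200 J.
Q = ΔU = -13200 J.
Net over both steps: W = 23100 J, Q = 9840 J, ΔU = -13200 J.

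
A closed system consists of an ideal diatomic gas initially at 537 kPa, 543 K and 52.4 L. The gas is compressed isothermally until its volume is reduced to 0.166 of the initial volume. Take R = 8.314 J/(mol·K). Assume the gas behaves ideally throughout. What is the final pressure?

Isothermal: T stays 543 K; PV = const ⇒ V₂ = 8.70 L, P₂ = 3230 kPa.

3230 kPa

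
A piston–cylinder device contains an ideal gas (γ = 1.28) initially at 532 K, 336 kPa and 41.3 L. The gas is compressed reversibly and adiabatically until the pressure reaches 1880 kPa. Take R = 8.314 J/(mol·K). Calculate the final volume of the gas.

Adiabatic: T₂/T₁ = (P₂/P₁)^((γ−1)/γ) ⇒ T₂ = 532×(5.60)^0.219 = 775 K; V₂ = 10.8 L.

10.8 L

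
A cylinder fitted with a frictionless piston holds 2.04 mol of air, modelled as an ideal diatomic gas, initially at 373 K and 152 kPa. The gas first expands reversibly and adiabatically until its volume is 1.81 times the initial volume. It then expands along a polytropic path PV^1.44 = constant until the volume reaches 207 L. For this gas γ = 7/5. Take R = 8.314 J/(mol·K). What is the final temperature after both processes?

V₁ = nRT₁/P₁ = 2.04×8.314×373/152 = 41.6 L.
Step 1 — Adiabatic: TV^(γ−1) = const ⇒ T₂ = 373×(0.552)^0.400 = 294 K; PV^γ = const ⇒ P₂ = 66.2 kPa.
ΔU = nCvΔT = 2.04×20.8×(294−373) = -3340 J.
Q = 0 for an adiabatic process, so W = −ΔU = 3340 J.
State after step 1: P = 66.2 kPa, V = 75.3 L, T = 294 K.
Step 2 — Polytropic n=1.44: T₂ = T₁(V₁/V₂)^(n−1) = 294×(0.364)^0.44 = 189 K; P₂ = P₁(V₁/V₂)^n = 15.5 kPa.
W = (P₁V₁−P₂V₂)/(n−1) = (66.2×75.3−15.5×207)/0.44 = 4070 J.
ΔU = nCvΔT = 2.04×20.8×(189−294) = -4480 J.
Q = ΔU + W = -407 J.
Net over both steps: W = 7410 J, Q = -407 J, ΔU = -7820 J.

189 K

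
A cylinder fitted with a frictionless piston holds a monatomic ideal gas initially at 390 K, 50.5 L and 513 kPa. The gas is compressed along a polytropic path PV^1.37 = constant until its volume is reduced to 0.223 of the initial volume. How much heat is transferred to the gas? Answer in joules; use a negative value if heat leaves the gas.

n = P₁V₁/(RT₁) = 513×50.5/(8.314×390) = 7.99 mol.
Polytropic n=1.37: T₂ = T₁(V₁/V₂)^(n−1) = 390×(4.48)^0.37 = 680 K; P₂ = P₁(V₁/V₂)^n = 4010 kPa.
W = (P₁V₁−P₂V₂)/(n−1) = (513×50.5−4010×11.3)/0.37 = -52000 J.
ΔU = nCvΔT = 7.99×12.5×(680−390) = 28800 J.
Q = ΔU + W = -23100 J.

-23100 J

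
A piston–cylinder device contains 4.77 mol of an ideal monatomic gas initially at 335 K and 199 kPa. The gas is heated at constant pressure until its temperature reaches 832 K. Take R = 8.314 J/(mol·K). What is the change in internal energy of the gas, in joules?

V₁ = nRT₁/P₁ = 4.77×8.314×335/199 = 66.8 L.
Isobaric: P stays 199 kPa; V/T = const ⇒ T₂ = 832 K, V₂ = 166 L.
For an ideal gas ΔU = nCvΔT with Cv = (3/2)R = 12.5 J/(mol·K).
ΔU = 4.77×12.5×(832−335) = 29600 J.

29600 J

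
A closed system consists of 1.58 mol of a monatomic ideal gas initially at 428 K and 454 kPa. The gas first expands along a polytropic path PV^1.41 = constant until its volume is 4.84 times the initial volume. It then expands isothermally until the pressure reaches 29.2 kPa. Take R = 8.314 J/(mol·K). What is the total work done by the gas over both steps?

8060 J

V₁ = nRT₁/P₁ = 1.58×8.314×428/454 = 12.4 L.
Step 1 — Polytropic n=1.41: T₂ = T₁(V₁/V₂)^(n−1) = 428×(0.207)^0.41 = 224 K; P₂ = P₁(V₁/V₂)^n = 49.1 kPa.
W = (P₁V₁−P₂V₂)/(n−1) = (454×12.4−49.1×59.9)/0.41 = 6530 J.
ΔU = nCvΔT = 1.58×12.5×(224−428) = -4020 J.
Q = ΔU + W = 2510 J.
State after step 1: P = 49.1 kPa, V = 59.9 L, T = 224 K.
Step 2 — Isothermal: T stays 224 K; PV = const ⇒ V₂ = 101 L, P₂ = 29.2 kPa.
ΔU = 0 (ideal gas, T constant).
W = nRT ln(V₂/V₁) = 1.58×8.314×224×ln(1.68) = 1530 J.
Q = ΔU + W = 1530 J.
Net over both steps: W = 8060 J, Q = 4050 J, ΔU = -4020 J.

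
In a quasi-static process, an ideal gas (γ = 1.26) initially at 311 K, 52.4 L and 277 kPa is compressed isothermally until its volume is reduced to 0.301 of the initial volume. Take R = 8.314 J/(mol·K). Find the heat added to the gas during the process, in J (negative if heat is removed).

-17400 J

n = P₁V₁/(RT₁) = 277×52.4/(8.314×311) = 5.61 mol.
Isothermal: T stays 311 K; PV = const ⇒ V₂ = 15.8 L, P₂ = 920 kPa.
ΔU = 0 (ideal gas, T constant).
W = nRT ln(V₂/V₁) = 5.61×8.314×311×ln(0.301) = -17400 J.
Q = ΔU + W = -17400 J.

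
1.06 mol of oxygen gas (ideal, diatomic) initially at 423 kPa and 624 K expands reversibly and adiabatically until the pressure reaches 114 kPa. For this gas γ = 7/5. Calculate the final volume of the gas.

33.2 L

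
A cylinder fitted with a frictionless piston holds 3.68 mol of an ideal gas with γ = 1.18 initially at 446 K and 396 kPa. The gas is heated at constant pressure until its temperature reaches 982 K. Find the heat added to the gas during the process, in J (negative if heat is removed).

108000 J

V₁ = nRT₁/P₁ = 3.68×8.314×446/396 = 34.5 L.
Isobaric: P stays 396 kPa; V/T = const ⇒ T₂ = 982 K, V₂ = 75.9 L.
W = PΔV = 396×(75.9−34.5) kPa·L = 16400 J.
ΔU = nCvΔT = 3.68×46.2×(982−446) = 91100 J.
Q = ΔU + W = nCpΔT = 108000 J.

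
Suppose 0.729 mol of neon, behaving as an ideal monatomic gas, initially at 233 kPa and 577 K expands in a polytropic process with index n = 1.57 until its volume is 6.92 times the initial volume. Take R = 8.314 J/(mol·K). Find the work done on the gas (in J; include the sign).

-4100 J

V₁ = nRT₁/P₁ = 0.729×8.314×577/233 = 15.0 L.
Polytropic n=1.57: T₂ = T₁(V₁/V₂)^(n−1) = 577×(0.145)^0.57 = 192 K; P₂ = P₁(V₁/V₂)^n = 11.2 kPa.
W = (P₁V₁−P₂V₂)/(n−1) = (233×15.0−11.2×104)/0.57 = 4100 J.
Work done on the gas = −W_by = -4100 J.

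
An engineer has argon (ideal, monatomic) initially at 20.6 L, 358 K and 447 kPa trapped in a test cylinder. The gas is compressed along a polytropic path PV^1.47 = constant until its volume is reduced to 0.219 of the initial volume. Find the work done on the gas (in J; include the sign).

n = P₁V₁/(RT₁) = 447×20.6/(8.314×358) = 3.09 mol.
Polytropic n=1.47: T₂ = T₁(V₁/V₂)^(n−1) = 358×(4.57)^0.47 = 731 K; P₂ = P₁(V₁/V₂)^n = 4170 kPa.
W = (P₁V₁−P₂V₂)/(n−1) = (447×20.6−4170×4.51)/0.47 = -20400 J.
Work done on the gas = −W_by = 20400 J.

20400 J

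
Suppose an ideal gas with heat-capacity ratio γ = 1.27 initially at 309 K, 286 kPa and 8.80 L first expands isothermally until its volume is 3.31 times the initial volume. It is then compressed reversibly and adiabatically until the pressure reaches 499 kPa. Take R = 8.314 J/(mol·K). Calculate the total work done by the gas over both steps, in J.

-1200 J

n = P₁V₁/(RT₁) = 286×8.80/(8.314×309) = 0.980 mol.
Step 1 — Isothermal: T stays 309 K; PV = const ⇒ V₂ = 29.1 L, P₂ = 86.4 kPa.
ΔU = 0 (ideal gas, T constant).
W = nRT ln(V₂/V₁) = 0.980×8.314×309×ln(3.31) = 3010 J.
Q = ΔU + W = 3010 J.
State after step 1: P = 86.4 kPa, V = 29.1 L, T = 309 K.
Step 2 — Adiabatic: T₂/T₁ = (P₂/P₁)^((γ−1)/γ) ⇒ T₂ = 309×(5.78)^0.213 = 449 K; V₂ = 7.32 L.
ΔU = nCvΔT = 0.980×30.8×(449−309) = 4210 J.
Q = 0 for an adiabatic process, so W = −ΔU = -4210 J.
Net over both steps: W = -1200 J, Q = 3010 J, ΔU = 4210 J.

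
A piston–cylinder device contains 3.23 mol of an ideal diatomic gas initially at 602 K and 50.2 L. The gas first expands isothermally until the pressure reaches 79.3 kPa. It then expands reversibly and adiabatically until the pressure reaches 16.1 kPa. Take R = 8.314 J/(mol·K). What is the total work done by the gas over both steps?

37400 J

P₁ = nRT₁/V₁ = 3.23×8.314×602/50.2 = 322 kPa.
Step 1 — Isothermal: T stays 602 K; PV = const ⇒ V₂ = 204 L, P₂ = 79.3 kPa.
ΔU = 0 (ideal gas, T constant).
W = nRT ln(V₂/V₁) = 3.23×8.314×602×ln(4.06) = 22700 J.
Q = ΔU + W = 22700 J.
State after step 1: P = 79.3 kPa, V = 204 L, T = 602 K.
Step 2 — Adiabatic: T₂/T₁ = (P₂/P₁)^((γ−1)/γ) ⇒ T₂ = 602×(0.203)^0.286 = 382 K; V₂ = 637 L.
ΔU = nCvΔT = 3.23×20.8×(382−602) = -14800 J.
Q = 0 for an adiabatic process, so W = −ΔU = 14800 J.
Net over both steps: W = 37400 J, Q = 22700 J, ΔU = -14800 J.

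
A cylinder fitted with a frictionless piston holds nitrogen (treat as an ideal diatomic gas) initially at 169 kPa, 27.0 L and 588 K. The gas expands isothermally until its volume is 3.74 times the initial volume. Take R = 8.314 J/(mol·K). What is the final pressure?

Isothermal: T stays 588 K; PV = const ⇒ V₂ = 101 L, P₂ = 45.2 kPa.

45.2 kPa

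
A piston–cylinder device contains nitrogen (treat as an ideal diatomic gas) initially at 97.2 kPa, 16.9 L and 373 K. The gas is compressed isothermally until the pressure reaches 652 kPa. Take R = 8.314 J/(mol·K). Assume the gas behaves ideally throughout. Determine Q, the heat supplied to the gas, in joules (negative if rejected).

-3130 J

n = P₁V₁/(RT₁) = 97.2×16.9/(8.314×373) = 0.530 mol.
Isothermal: T stays 373 K; PV = const ⇒ V₂ = 2.52 L, P₂ = 652 kPa.
ΔU = 0 (ideal gas, T constant).
W = nRT ln(V₂/V₁) = 0.530×8.314×373×ln(0.149) = -3130 J.
Q = ΔU + W = -3130 J.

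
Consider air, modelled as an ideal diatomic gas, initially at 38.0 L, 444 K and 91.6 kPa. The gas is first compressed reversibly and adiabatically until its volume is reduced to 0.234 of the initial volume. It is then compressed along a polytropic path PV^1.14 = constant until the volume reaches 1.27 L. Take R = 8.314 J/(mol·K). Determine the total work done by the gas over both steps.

-20800 J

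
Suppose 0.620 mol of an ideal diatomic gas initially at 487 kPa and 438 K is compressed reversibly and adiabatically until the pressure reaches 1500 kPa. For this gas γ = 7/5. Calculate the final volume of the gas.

V₁ = nRT₁/P₁ = 0.620×8.314×438/487 = 4.64 L.
Adiabatic: T₂/T₁ = (P₂/P₁)^((γ−1)/γ) ⇒ T₂ = 438×(3.08)^0.286 = 604 K; V₂ = 2.08 L.

2.08 L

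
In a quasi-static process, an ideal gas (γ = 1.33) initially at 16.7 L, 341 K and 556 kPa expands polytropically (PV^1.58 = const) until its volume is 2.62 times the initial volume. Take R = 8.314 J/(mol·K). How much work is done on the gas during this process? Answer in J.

n = P₁V₁/(RT₁) = 556×16.7/(8.314×341) = 3.28 mol.
Polytropic n=1.58: T₂ = T₁(V₁/V₂)^(n−1) = 341×(0.382)^0.58 = 195 K; P₂ = P₁(V₁/V₂)^n = 121 kPa.
W = (P₁V₁−P₂V₂)/(n−1) = (556×16.7−121×43.8)/0.58 = 6850 J.
Work done on the gas = −W_by = -6850 J.

-6850 J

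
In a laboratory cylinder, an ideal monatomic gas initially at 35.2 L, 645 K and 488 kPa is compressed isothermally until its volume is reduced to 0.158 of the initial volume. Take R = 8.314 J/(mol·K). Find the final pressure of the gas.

3090 kPa

Isothermal: T stays 645 K; PV = const ⇒ V₂ = 5.56 L, P₂ = 3090 kPa.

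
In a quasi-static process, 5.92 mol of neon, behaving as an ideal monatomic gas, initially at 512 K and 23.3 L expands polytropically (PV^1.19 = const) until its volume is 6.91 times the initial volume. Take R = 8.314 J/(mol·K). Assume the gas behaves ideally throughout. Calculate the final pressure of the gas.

108 kPa

P₁ = nRT₁/V₁ = 5.92×8.314×512/23.3 = 1080 kPa.
Polytropic n=1.19: T₂ = T₁(V₁/V₂)^(n−1) = 512×(0.145)^0.19 = 355 K; P₂ = P₁(V₁/V₂)^n = 108 kPa.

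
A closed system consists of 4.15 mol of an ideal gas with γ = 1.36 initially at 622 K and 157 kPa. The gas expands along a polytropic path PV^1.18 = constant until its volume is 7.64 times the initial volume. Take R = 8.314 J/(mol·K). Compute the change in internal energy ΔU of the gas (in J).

-18300 J

V₁ = nRT₁/P₁ = 4.15×8.314×622/157 = 137 L.
Polytropic n=1.18: T₂ = T₁(V₁/V₂)^(n−1) = 622×(0.131)^0.18 = 431 K; P₂ = P₁(V₁/V₂)^n = 14.3 kPa.
For an ideal gas ΔU = nCvΔT with Cv = R/(γ−1) = 23.1 J/(mol·K).
ΔU = 4.15×23.1×(431−622) = -18300 J.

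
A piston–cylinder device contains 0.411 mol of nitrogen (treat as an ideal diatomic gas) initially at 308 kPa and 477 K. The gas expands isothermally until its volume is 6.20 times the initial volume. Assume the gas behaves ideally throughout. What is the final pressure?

V₁ = nRT₁/P₁ = 0.411×8.314×477/308 = 5.29 L.
Isothermal: T stays 477 K; PV = const ⇒ V₂ = 32.8 L, P₂ = 49.7 kPa.

49.7 kPa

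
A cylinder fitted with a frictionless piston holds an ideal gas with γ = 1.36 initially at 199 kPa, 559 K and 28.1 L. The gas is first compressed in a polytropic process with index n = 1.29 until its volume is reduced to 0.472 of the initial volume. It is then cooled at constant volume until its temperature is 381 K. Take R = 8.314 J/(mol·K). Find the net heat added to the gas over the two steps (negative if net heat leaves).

n = P₁V₁/(RT₁) = 199×28.1/(8.314×559) = 1.20 mol.
Step 1 — Polytropic n=1.29: T₂ = T₁(V₁/V₂)^(n−1) = 559×(2.12)^0.29 = 695 K; P₂ = P₁(V₁/V₂)^n = 524 kPa.
W = (P₁V₁−P₂V₂)/(n−1) = (199×28.1−524×13.3)/0.29 = -4690 J.
ΔU = nCvΔT = 1.20×23.1×(695−559) = 3780 J.
Q = ΔU + W = -912 J.
State after step 1: P = 524 kPa, V = 13.3 L, T = 695 K.
Step 2 — Isochoric: V stays 13.3 L; P/T = const ⇒ T₂ = 381 K, P₂ = 287 kPa.
W = 0 (no volume change).
ΔU = nCvΔT = 1.20×23.1×(381−695) = -8720 J.
Q = ΔU = -8720 J.
Net over both steps: W = -4690 J, Q = -9640 J, ΔU = -4950 J.

-9640 J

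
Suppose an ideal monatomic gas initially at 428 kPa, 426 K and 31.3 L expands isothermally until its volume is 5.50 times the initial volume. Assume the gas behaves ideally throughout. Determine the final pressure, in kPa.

77.8 kPa

Isothermal: T stays 426 K; PV = const ⇒ V₂ = 172 L, P₂ = 77.8 kPa.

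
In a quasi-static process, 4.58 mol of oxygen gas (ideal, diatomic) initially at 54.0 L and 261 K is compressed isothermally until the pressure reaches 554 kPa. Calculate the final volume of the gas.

P₁ = nRT₁/V₁ = 4.58×8.314×261/54.0 = 184 kPa.
Isothermal: T stays 261 K; PV = const ⇒ V₂ = 17.9 L, P₂ = 554 kPa.

17.9 L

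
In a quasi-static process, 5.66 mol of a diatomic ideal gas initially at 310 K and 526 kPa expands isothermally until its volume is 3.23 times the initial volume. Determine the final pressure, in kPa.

163 kPa

V₁ = nRT₁/P₁ = 5.66×8.314×310/526 = 27.7 L.
Isothermal: T stays 310 K; PV = const ⇒ V₂ = 89.6 L, P₂ = 163 kPa.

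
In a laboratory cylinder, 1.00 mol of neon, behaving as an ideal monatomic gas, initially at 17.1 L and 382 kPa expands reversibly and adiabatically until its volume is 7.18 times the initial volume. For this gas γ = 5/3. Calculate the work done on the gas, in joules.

T₁ = P₁V₁/(nR) = 382×17.1/(1.00×8.314) = 786 K.
Adiabatic: TV^(γ−1) = const ⇒ T₂ = 786×(0.139)^0.667 = 211 K; PV^γ = const ⇒ P₂ = 14.3 kPa.
ΔU = nCvΔT = 1.00×12.5×(211−786) = -7170 J.
Q = 0 for an adiabatic process, so W = −ΔU = 7170 J.
Work done on the gas = −W_by = -7170 J.

-7170 J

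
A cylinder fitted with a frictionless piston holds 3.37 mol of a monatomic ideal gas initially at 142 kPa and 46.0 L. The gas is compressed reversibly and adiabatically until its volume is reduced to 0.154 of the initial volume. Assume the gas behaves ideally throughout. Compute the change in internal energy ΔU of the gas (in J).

24300 J

T₁ = P₁V₁/(nR) = 142×46.0/(3.37×8.314) = 233 K.
Adiabatic: TV^(γ−1) = const ⇒ T₂ = 233×(6.49)^0.667 = 811 K; PV^γ = const ⇒ P₂ = 3210 kPa.
For an ideal gas ΔU = nCvΔT with Cv = (3/2)R = 12.5 J/(mol·K).
ΔU = 3.37×12.5×(811−233) = 24300 J.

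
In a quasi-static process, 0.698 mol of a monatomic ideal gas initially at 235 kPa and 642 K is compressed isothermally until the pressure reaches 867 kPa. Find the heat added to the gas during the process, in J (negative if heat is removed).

V₁ = nRT₁/P₁ = 0.698×8.314×642/235 = 15.9 L.
Isothermal: T stays 642 K; PV = const ⇒ V₂ = 4.30 L, P₂ = 867 kPa.
ΔU = 0 (ideal gas, T constant).
W = nRT ln(V₂/V₁) = 0.698×8.314×642×ln(0.271) = -4860 J.
Q = ΔU + W = -4860 J.

-4860 J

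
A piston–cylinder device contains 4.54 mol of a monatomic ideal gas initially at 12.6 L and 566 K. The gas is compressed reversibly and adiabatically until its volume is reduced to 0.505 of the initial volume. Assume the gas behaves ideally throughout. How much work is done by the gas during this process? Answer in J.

-18500 J

P₁ = nRT₁/V₁ = 4.54×8.314×566/12.6 = 1700 kPa.
Adiabatic: TV^(γ−1) = const ⇒ T₂ = 566×(1.98)^0.667 = 893 K; PV^γ = const ⇒ P₂ = 5290 kPa.
ΔU = nCvΔT = 4.54×12.5×(893−566) = 18500 J.
Q = 0 for an adiabatic process, so W = −ΔU = -18500 J.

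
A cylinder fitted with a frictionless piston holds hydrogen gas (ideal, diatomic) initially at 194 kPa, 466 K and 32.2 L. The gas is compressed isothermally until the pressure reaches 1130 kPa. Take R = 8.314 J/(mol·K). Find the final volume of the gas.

Isothermal: T stays 466 K; PV = const ⇒ V₂ = 5.53 L, P₂ = 1130 kPa.

5.53 L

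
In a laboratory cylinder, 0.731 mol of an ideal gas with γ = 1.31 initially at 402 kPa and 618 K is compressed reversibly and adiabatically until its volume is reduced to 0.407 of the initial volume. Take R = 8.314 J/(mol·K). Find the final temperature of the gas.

817 K

V₁ = nRT₁/P₁ = 0.731×8.314×618/402 = 9.34 L.
Adiabatic: TV^(γ−1) = const ⇒ T₂ = 618×(2.46)^0.310 = 817 K; PV^γ = const ⇒ P₂ = 1310 kPa.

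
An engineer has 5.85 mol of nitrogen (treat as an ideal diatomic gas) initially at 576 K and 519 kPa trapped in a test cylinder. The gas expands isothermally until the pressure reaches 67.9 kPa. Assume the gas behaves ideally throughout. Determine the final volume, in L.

413 L

V₁ = nRT₁/P₁ = 5.85×8.314×576/519 = 54.0 L.
Isothermal: T stays 576 K; PV = const ⇒ V₂ = 413 L, P₂ = 67.9 kPa.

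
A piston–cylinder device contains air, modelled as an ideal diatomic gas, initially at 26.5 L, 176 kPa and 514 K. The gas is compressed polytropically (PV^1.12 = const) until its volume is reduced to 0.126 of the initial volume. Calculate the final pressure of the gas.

1790 kPa

Polytropic n=1.12: T₂ = T₁(V₁/V₂)^(n−1) = 514×(7.94)^0.12 = 659 K; P₂ = P₁(V₁/V₂)^n = 1790 kPa.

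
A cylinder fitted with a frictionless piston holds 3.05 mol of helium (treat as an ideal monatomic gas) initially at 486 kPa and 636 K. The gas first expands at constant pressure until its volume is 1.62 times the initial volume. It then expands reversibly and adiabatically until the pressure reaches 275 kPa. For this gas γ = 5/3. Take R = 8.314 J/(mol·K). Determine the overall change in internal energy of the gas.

7020 J

V₁ = nRT₁/P₁ = 3.05×8.314×636/486 = 33.2 L.
Step 1 — Isobaric: P stays 486 kPa; V/T = const ⇒ T₂ = 1030 K, V₂ = 53.8 L.
W = PΔV = 486×(53.8−33.2) kPa·L = 10000 J.
ΔU = nCvΔT = 3.05×12.5×(1030−636) = 15000 J.
Q = ΔU + W = nCpΔT = 25000 J.
State after step 1: P = 486 kPa, V = 53.8 L, T = 1030 K.
Step 2 — Adiabatic: T₂/T₁ = (P₂/P₁)^((γ−1)/γ) ⇒ T₂ = 1030×(0.566)^0.400 = 820 K; V₂ = 75.7 L.
ΔU = nCvΔT = 3.05×12.5×(820−1030) = -7980 J.
Q = 0 for an adiabatic process, so W = −ΔU = 7980 J.
Net over both steps: W = 18000 J, Q = 25000 J, ΔU = 7020 J.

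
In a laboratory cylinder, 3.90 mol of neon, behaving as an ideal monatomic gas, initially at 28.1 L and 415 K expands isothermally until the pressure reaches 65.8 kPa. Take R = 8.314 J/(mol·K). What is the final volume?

P₁ = nRT₁/V₁ = 3.90×8.314×415/28.1 = 479 kPa.
Isothermal: T stays 415 K; PV = const ⇒ V₂ = 205 L, P₂ = 65.8 kPa.

205 L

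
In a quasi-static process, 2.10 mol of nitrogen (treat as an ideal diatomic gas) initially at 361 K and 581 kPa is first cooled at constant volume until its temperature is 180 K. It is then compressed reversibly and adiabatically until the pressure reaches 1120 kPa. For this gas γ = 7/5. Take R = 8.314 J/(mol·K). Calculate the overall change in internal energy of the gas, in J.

V₁ = nRT₁/P₁ = 2.10×8.314×361/581 = 10.8 L.
Step 1 — Isochoric: V stays 10.8 L; P/T = const ⇒ T₂ = 180 K, P₂ = 290 kPa.
W = 0 (no volume change).
ΔU = nCvΔT = 2.10×20.8×(180−361) = -7900 J.
Q = ΔU = -7900 J.
State after step 1: P = 290 kPa, V = 10.8 L, T = 180 K.
Step 2 — Adiabatic: T₂/T₁ = (P₂/P₁)^((γ−1)/γ) ⇒ T₂ = 180×(3.87)^0.286 = 265 K; V₂ = 4.13 L.
ΔU = nCvΔT = 2.10×20.8×(265−180) = 3710 J.
Q = 0 for an adiabatic process, so W = −ΔU = -3710 J.
Net over both steps: W = -3710 J, Q = -7900 J, ΔU = -4200 J.

-4200 J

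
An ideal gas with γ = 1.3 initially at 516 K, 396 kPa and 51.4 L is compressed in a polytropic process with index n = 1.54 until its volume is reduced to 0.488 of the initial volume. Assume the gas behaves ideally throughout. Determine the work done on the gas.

17800 J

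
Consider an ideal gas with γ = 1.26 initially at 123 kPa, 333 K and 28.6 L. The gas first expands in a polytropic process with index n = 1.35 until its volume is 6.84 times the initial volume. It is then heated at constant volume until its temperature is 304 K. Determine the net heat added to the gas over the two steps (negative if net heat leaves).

n = P₁V₁/(RT₁) = 123×28.6/(8.314×333) = 1.27 mol.
Step 1 — Polytropic n=1.35: T₂ = T₁(V₁/V₂)^(n−1) = 333×(0.146)^0.35 = 170 K; P₂ = P₁(V₁/V₂)^n = 9.17 kPa.
W = (P₁V₁−P₂V₂)/(n−1) = (123×28.6−9.17×196)/0.35 = 4920 J.
ΔU = nCvΔT = 1.27×32.0×(170−333) = -6630 J.
Q = ΔU + W = -1700 J.
State after step 1: P = 9.17 kPa, V = 196 L, T = 170 K.
Step 2 — Isochoric: V stays 196 L; P/T = const ⇒ T₂ = 304 K, P₂ = 16.4 kPa.
W = 0 (no volume change).
ΔU = nCvΔT = 1.27×32.0×(304−170) = 5450 J.
Q = ΔU = 5450 J.
Net over both steps: W = 4920 J, Q = 3740 J, ΔU = -1180 J.

3740 J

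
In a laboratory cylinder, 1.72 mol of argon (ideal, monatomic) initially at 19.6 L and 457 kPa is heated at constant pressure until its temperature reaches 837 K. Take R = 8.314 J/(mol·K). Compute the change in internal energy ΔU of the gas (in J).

T₁ = P₁V₁/(nR) = 457×19.6/(1.72×8.314) = 626 K.
Isobaric: P stays 457 kPa; V/T = const ⇒ T₂ = 837 K, V₂ = 26.2 L.
For an ideal gas ΔU = nCvΔT with Cv = (3/2)R = 12.5 J/(mol·K).
ΔU = 1.72×12.5×(837−626) = 4520 J.

4520 J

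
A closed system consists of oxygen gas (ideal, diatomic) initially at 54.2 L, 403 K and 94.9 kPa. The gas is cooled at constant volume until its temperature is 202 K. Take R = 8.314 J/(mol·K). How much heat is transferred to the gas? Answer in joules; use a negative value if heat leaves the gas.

n = P₁V₁/(RT₁) = 94.9×54.2/(8.314×403) = 1.54 mol.
Isochoric: V stays 54.2 L; P/T = const ⇒ T₂ = 202 K, P₂ = 47.6 kPa.
W = 0 (no volume change).
ΔU = nCvΔT = 1.54×20.8×(202−403) = -6410 J.
Q = ΔU = -6410 J.

-6410 J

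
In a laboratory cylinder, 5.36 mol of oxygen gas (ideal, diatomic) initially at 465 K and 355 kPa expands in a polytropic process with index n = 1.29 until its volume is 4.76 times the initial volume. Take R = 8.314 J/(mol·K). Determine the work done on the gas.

-26000 J

V₁ = nRT₁/P₁ = 5.36×8.314×465/355 = 58.4 L.
Polytropic n=1.29: T₂ = T₁(V₁/V₂)^(n−1) = 465×(0.210)^0.29 = 296 K; P₂ = P₁(V₁/V₂)^n = 47.4 kPa.
W = (P₁V₁−P₂V₂)/(n−1) = (355×58.4−47.4×278)/0.29 = 26000 J.
Work done on the gas = −W_by = -26000 J.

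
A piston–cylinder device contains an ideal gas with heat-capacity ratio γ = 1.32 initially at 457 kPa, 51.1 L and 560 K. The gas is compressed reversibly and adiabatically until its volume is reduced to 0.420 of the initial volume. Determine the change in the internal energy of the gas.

n = P₁V₁/(RT₁) = 457×51.1/(8.314×560) = 5.02 mol.
Adiabatic: TV^(γ−1) = const ⇒ T₂ = 560×(2.38)^0.320 = 739 K; PV^γ = const ⇒ P₂ = 1440 kPa.
For an ideal gas ΔU = nCvΔT with Cv = R/(γ−1) = 26.0 J/(mol·K).
ΔU = 5.02×26.0×(739−560) = 23300 J.

23300 J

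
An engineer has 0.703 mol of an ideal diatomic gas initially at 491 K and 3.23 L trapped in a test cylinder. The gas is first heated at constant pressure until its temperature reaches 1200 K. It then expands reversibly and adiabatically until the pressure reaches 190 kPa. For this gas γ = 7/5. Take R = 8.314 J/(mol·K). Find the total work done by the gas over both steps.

P₁ = nRT₁/V₁ = 0.703×8.314×491/3.23 = 888 kPa.
Step 1 — Isobaric: P stays 888 kPa; V/T = const ⇒ T₂ = 1200 K, V₂ = 7.89 L.
W = PΔV = 888×(7.89−3.23) kPa·L = 4140 J.
ΔU = nCvΔT = 0.703×20.8×(1200−491) = 10400 J.
Q = ΔU + W = nCpΔT = 14500 J.
State after step 1: P = 888 kPa, V = 7.89 L, T = 1200 K.
Step 2 — Adiabatic: T₂/T₁ = (P₂/P₁)^((γ−1)/γ) ⇒ T₂ = 1200×(0.214)^0.286 = 772 K; V₂ = 23.8 L.
ΔU = nCvΔT = 0.703×20.8×(772−1200) = -6250 J.
Q = 0 for an adiabatic process, so W = −ΔU = 6250 J.
Net over both steps: W = 10400 J, Q = 14500 J, ΔU = 4110 J.

10400 J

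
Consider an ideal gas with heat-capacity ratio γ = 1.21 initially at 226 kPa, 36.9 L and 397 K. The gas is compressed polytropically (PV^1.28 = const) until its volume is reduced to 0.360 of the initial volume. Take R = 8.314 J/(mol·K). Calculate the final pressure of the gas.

Polytropic n=1.28: T₂ = T₁(V₁/V₂)^(n−1) = 397×(2.78)^0.28 = 528 K; P₂ = P₁(V₁/V₂)^n = 836 kPa.

836 kPa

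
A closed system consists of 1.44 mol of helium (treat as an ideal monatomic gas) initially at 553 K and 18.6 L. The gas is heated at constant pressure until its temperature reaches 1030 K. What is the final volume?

34.6 L

P₁ = nRT₁/V₁ = 1.44×8.314×553/18.6 = 356 kPa.
Isobaric: P stays 356 kPa; V/T = const ⇒ T₂ = 1030 K, V₂ = 34.6 L.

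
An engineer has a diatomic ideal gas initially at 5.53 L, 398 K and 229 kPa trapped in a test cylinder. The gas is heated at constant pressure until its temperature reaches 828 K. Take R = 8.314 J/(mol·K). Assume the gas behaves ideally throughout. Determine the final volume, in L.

Isobaric: P stays 229 kPa; V/T = const ⇒ T₂ = 828 K, V₂ = 11.5 L.

11.5 L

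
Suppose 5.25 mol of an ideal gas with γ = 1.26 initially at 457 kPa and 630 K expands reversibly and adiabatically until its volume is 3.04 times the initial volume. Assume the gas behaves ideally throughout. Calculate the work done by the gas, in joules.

V₁ = nRT₁/P₁ = 5.25×8.314×630/457 = 60.2 L.
Adiabatic: TV^(γ−1) = const ⇒ T₂ = 630×(0.329)^0.260 = 472 K; PV^γ = const ⇒ P₂ = 113 kPa.
ΔU = nCvΔT = 5.25×32.0×(472−630) = -26600 J.
Q = 0 for an adiabatic process, so W = −ΔU = 26600 J.

26600 J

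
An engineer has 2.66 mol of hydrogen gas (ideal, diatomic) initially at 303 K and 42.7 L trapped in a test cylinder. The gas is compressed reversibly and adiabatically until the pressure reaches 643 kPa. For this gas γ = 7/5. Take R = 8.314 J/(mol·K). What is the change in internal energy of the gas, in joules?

P₁ = nRT₁/V₁ = 2.66×8.314×303/42.7 = 157 kPa.
Adiabatic: T₂/T₁ = (P₂/P₁)^((γ−1)/γ) ⇒ T₂ = 303×(4.10)^0.286 = 453 K; V₂ = 15.6 L.
For an ideal gas ΔU = nCvΔT with Cv = (5/2)R = 20.8 J/(mol·K).
ΔU = 2.66×20.8×(453−303) = 8310 J.

8310 J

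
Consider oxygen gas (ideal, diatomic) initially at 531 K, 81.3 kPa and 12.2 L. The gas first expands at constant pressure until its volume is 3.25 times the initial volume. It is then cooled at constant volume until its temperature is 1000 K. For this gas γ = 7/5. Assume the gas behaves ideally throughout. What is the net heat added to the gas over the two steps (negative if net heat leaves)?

4420 J

n = P₁V₁/(RT₁) = 81.3×12.2/(8.314×531) = 0.225 mol.
Step 1 — Isobaric: P stays 81.3 kPa; V/T = const ⇒ T₂ = 1730 K, V₂ = 39.6 L.
W = PΔV = 81.3×(39.6−12.2) kPa·L = 2230 J.
ΔU = nCvΔT = 0.225×20.8×(1730−531) = 5580 J.
Q = ΔU + W = nCpΔT = 7810 J.
State after step 1: P = 81.3 kPa, V = 39.6 L, T = 1730 K.
Step 2 — Isochoric: V stays 39.6 L; P/T = const ⇒ T₂ = 1000 K, P₂ = 47.1 kPa.
W = 0 (no volume change).
ΔU = nCvΔT = 0.225×20.8×(1000−1730) = -3390 J.
Q = ΔU = -3390 J.
Net over both steps: W = 2230 J, Q = 4420 J, ΔU = 2190 J.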